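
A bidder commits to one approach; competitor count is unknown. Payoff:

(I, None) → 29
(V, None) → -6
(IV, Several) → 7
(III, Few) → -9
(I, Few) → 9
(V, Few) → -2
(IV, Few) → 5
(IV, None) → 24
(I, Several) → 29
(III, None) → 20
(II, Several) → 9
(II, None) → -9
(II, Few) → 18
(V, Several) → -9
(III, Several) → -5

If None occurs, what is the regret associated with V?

Best payoff under None is 29.
Regret = 29 − (-6) = 35.

35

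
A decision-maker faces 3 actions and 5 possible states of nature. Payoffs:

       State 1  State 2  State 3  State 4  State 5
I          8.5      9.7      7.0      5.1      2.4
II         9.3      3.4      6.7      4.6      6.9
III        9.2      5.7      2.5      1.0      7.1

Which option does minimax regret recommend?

III

Column bests: State 1=9.3, State 2=9.7, State 3=7.0, State 4=5.1, State 5=7.1.
I regrets: 0.8, 0.0, 0.0, 0.0, 4.7 → max 4.7
II regrets: 0.0, 6.3, 0.3, 0.5, 0.2 → max 6.3
III regrets: 0.1, 4.0, 4.5, 4.1, 0.0 → max 4.5
Smallest max regret = 4.5 → III.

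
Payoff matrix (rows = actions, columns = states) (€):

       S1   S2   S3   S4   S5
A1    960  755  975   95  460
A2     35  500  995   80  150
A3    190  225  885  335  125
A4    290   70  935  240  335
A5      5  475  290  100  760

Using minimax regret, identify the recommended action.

A1

Column bests: S1=960, S2=755, S3=995, S4=335, S5=760.
A1 regrets: 0, 0, 20, 240, 300 → max 300
A2 regrets: 925, 255, 0, 255, 610 → max 925
A3 regrets: 770, 530, 110, 0, 635 → max 770
A4 regrets: 670, 685, 60, 95, 425 → max 685
A5 regrets: 955, 280, 705, 235, 0 → max 955
Smallest max regret = 300 → A1.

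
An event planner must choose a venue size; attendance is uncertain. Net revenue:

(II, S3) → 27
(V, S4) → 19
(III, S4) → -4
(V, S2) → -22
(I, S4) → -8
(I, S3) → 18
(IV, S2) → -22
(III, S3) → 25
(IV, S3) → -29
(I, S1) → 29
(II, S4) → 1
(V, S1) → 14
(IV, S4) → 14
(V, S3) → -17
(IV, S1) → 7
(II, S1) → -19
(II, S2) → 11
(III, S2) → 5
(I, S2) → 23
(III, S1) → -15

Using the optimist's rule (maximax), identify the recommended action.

Row maxima: I=29, II=27, III=25, IV=14, V=19
Best best-case = 29 → I.

I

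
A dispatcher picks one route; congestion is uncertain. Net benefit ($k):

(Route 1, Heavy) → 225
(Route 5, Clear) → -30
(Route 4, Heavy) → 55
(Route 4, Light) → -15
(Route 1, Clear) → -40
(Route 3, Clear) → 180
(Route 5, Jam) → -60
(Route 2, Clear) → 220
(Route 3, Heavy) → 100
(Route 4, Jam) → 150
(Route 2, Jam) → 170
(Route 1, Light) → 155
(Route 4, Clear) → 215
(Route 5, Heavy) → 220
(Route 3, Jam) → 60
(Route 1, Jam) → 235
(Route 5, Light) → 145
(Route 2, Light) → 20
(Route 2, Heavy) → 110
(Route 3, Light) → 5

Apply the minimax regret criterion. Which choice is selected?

Route 2

Column bests: Clear=220, Light=155, Heavy=225, Jam=235.
Route 1 regrets: 260, 0, 0, 0 → max 260
Route 2 regrets: 0, 135, 115, 65 → max 135
Route 3 regrets: 40, 150, 125, 175 → max 175
Route 4 regrets: 5, 170, 170, 85 → max 170
Route 5 regrets: 250, 10, 5, 295 → max 295
Smallest max regret = 135 → Route 2.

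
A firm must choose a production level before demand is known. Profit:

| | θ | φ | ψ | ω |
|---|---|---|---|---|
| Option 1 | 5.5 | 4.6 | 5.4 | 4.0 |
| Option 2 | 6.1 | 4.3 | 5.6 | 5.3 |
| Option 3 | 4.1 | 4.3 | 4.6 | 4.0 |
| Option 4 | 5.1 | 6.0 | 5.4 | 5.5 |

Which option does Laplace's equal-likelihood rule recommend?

Row averages: Option 1=4.875, Option 2=5.325, Option 3=4.25, Option 4=5.5
Highest average = 5.5 → Option 4.

Option 4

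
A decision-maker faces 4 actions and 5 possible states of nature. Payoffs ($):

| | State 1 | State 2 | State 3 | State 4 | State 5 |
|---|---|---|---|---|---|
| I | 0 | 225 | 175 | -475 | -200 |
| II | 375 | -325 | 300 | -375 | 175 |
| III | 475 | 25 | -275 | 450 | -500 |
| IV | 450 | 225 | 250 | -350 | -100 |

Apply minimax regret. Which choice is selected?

Column bests: State 1=475, State 2=225, State 3=300, State 4=450, State 5=175.
I regrets: 475, 0, 125, 925, 375 → max 925
II regrets: 100, 550, 0, 825, 0 → max 825
III regrets: 0, 200, 575, 0, 675 → max 675
IV regrets: 25, 0, 50, 800, 275 → max 800
Smallest max regret = 675 → III.

III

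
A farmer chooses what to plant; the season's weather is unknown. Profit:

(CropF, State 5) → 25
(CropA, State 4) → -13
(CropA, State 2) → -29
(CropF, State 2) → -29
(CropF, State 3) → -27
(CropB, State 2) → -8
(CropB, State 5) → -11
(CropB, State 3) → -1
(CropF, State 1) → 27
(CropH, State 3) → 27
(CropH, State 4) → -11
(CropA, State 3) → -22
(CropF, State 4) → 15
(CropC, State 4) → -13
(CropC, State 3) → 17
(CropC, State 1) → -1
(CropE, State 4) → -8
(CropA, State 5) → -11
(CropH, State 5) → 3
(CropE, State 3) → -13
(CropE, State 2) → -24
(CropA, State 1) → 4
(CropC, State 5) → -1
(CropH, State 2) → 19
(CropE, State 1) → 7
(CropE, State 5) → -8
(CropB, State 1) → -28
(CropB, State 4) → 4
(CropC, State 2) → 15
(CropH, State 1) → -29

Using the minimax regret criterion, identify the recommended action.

Column bests: State 1=27, State 2=19, State 3=27, State 4=15, State 5=25.
CropE regrets: 20, 43, 40, 23, 33 → max 43
CropH regrets: 56, 0, 0, 26, 22 → max 56
CropF regrets: 0, 48, 54, 0, 0 → max 54
CropC regrets: 28, 4, 10, 28, 26 → max 28
CropB regrets: 55, 27, 28, 11, 36 → max 55
CropA regrets: 23, 48, 49, 28, 36 → max 49
Smallest max regret = 28 → CropC.

CropC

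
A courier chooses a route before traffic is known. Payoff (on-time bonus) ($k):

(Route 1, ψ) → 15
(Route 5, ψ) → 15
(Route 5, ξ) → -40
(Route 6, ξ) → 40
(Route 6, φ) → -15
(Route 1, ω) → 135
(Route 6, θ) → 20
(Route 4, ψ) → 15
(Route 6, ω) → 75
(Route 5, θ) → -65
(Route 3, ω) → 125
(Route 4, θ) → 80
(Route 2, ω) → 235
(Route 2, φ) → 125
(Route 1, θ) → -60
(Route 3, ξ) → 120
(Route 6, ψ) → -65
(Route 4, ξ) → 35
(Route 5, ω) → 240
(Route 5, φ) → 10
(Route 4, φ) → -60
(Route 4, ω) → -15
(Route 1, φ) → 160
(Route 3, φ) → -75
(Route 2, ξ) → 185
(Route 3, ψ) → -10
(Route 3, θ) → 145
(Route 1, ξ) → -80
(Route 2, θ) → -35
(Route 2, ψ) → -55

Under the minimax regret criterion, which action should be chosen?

Column bests: θ=145, φ=160, ψ=15, ω=240, ξ=185.
Route 1 regrets: 205, 0, 0, 105, 265 → max 265
Route 2 regrets: 180, 35, 70, 5, 0 → max 180
Route 3 regrets: 0, 235, 25, 115, 65 → max 235
Route 4 regrets: 65, 220, 0, 255, 150 → max 255
Route 5 regrets: 210, 150, 0, 0, 225 → max 225
Route 6 regrets: 125, 175, 80, 165, 145 → max 175
Smallest max regret = 175 → Route 6.

Route 6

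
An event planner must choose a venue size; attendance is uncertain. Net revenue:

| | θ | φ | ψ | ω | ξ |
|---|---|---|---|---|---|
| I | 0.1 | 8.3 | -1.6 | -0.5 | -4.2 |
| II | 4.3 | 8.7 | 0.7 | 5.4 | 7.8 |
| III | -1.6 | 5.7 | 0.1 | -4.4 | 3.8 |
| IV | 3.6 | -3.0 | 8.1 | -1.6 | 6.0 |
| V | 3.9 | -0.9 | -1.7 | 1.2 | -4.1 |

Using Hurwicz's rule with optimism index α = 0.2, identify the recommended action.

II

I: 0.2·8.3 + 0.8·(-4.2) = -1.7
II: 0.2·8.7 + 0.8·0.7 = 2.3
III: 0.2·5.7 + 0.8·(-4.4) = -2.38
IV: 0.2·8.1 + 0.8·(-3.0) = -0.78
V: 0.2·3.9 + 0.8·(-4.1) = -2.5
Highest Hurwicz score = 2.3 → II.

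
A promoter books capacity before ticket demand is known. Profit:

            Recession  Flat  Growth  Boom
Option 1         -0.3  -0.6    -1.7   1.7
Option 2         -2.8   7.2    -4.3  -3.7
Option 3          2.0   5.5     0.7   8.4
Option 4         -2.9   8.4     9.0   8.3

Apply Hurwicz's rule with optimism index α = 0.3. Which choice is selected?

Option 1: 0.3·1.7 + 0.7·(-1.7) = -0.68
Option 2: 0.3·7.2 + 0.7·(-4.3) = -0.85
Option 3: 0.3·8.4 + 0.7·0.7 = 3.01
Option 4: 0.3·9.0 + 0.7·(-2.9) = 0.67
Highest Hurwicz score = 3.01 → Option 3.

Option 3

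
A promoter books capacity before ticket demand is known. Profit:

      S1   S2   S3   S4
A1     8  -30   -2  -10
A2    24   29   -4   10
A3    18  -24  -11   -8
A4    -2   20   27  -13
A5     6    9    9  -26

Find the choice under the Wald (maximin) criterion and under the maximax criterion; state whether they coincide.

Row minima: A1=-30, A2=-4, A3=-24, A4=-13, A5=-26
Best worst-case = -4 → A2.
Row maxima: A1=8, A2=29, A3=18, A4=27, A5=9
Best best-case = 29 → A2.

maximin → A2; maximax → A2 (agree)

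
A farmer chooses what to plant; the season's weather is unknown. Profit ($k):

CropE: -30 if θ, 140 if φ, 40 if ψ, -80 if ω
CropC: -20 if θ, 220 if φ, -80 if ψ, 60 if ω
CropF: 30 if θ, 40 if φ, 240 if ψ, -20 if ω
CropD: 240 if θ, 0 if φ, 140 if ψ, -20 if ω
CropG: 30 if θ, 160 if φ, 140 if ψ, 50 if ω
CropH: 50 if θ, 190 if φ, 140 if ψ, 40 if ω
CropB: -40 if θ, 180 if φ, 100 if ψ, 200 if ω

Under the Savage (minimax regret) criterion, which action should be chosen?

CropH

Column bests: θ=240, φ=220, ψ=240, ω=200.
CropE regrets: 270, 80, 200, 280 → max 280
CropC regrets: 260, 0, 320, 140 → max 320
CropF regrets: 210, 180, 0, 220 → max 220
CropD regrets: 0, 220, 100, 220 → max 220
CropG regrets: 210, 60, 100, 150 → max 210
CropH regrets: 190, 30, 100, 160 → max 190
CropB regrets: 280, 40, 140, 0 → max 280
Smallest max regret = 190 → CropH.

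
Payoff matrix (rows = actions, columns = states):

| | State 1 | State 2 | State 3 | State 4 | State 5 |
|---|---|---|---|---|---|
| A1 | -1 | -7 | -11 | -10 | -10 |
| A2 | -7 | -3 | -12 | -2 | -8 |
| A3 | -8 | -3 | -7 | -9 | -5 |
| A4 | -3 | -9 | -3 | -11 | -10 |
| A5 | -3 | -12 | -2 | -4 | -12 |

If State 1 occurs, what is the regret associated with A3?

Best payoff under State 1 is -1.
Regret = -1 − (-8) = 7.

7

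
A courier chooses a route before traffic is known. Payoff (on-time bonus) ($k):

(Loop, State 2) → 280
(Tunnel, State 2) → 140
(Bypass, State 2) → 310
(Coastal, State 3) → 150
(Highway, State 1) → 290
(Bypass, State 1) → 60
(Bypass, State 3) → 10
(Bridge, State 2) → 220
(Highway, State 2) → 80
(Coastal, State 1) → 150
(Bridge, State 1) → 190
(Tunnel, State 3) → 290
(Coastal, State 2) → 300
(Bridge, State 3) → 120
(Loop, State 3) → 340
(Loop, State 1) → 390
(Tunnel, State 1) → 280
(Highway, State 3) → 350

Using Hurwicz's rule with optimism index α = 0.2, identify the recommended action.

Coastal: 0.2·300 + 0.8·150 = 180
Highway: 0.2·350 + 0.8·80 = 134
Bypass: 0.2·310 + 0.8·10 = 70
Loop: 0.2·390 + 0.8·280 = 302
Bridge: 0.2·220 + 0.8·120 = 140
Tunnel: 0.2·290 + 0.8·140 = 170
Highest Hurwicz score = 302 → Loop.

Loop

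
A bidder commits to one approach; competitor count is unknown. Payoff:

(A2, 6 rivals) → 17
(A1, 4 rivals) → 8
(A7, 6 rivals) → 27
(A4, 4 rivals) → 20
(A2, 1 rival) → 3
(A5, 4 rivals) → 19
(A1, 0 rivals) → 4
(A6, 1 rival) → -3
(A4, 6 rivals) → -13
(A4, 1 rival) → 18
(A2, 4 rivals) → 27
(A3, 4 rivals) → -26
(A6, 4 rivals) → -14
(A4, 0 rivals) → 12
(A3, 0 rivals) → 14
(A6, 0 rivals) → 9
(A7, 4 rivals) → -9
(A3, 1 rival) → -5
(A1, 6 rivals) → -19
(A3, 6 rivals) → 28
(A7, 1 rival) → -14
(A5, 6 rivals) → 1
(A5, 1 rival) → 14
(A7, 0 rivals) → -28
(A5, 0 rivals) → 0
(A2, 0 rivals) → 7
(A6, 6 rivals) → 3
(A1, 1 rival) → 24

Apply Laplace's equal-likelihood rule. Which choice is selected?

Row averages: A1=4.25, A2=13.5, A3=2.75, A4=9.25, A5=8.5, A6=-1.25, A7=-6
Highest average = 13.5 → A2.

A2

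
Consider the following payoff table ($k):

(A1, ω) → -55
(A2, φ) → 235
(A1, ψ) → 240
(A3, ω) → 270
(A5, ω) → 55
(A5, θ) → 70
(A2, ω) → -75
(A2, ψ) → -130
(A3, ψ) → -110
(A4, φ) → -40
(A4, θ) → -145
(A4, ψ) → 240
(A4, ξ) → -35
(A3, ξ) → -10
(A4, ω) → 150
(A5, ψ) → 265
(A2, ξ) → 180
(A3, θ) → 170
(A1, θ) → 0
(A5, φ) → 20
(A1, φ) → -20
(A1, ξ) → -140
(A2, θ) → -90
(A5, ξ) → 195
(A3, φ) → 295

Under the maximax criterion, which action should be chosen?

A3

Row maxima: A1=240, A2=235, A3=295, A4=240, A5=265
Best best-case = 295 → A3.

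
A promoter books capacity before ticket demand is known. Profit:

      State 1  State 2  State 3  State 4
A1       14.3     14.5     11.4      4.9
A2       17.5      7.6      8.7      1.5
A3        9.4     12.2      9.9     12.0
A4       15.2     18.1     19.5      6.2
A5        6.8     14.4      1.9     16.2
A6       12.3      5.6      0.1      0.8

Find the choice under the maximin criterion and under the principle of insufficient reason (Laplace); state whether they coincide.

Row minima: A1=4.9, A2=1.5, A3=9.4, A4=6.2, A5=1.9, A6=0.1
Best worst-case = 9.4 → A3.
Row averages: A1=11.275, A2=8.825, A3=10.875, A4=14.75, A5=9.825, A6=4.7
Highest average = 14.75 → A4.

maximin → A3; laplace → A4 (disagree)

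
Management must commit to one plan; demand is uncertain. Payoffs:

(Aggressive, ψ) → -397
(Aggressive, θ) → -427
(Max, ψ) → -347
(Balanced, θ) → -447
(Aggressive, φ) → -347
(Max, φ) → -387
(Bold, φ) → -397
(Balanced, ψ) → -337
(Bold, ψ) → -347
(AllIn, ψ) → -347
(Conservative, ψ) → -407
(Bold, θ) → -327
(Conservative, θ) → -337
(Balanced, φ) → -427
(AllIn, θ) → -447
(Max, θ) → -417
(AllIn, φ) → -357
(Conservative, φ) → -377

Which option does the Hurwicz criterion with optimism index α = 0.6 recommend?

Conservative: 0.6·(-337) + 0.4·(-407) = -365
Balanced: 0.6·(-337) + 0.4·(-447) = -381
Aggressive: 0.6·(-347) + 0.4·(-427) = -379
Bold: 0.6·(-327) + 0.4·(-397) = -355
AllIn: 0.6·(-347) + 0.4·(-447) = -387
Max: 0.6·(-347) + 0.4·(-417) = -375
Highest Hurwicz score = -355 → Bold.

Bold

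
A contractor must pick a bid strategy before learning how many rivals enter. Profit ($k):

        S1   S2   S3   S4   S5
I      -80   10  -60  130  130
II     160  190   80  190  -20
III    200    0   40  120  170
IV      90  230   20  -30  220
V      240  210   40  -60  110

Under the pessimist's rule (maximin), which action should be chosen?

Row minima: I=-80, II=-20, III=0, IV=-30, V=-60
Best worst-case = 0 → III.

III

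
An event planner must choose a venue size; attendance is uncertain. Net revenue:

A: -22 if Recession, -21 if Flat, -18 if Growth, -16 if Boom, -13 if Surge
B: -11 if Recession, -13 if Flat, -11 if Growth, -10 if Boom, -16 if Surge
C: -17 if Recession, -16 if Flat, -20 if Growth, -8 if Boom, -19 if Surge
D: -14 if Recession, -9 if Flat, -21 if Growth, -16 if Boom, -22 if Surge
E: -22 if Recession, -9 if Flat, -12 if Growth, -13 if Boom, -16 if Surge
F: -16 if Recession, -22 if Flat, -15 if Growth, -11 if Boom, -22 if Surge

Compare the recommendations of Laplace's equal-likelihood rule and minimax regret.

Row averages: A=-18, B=-12.2, C=-16, D=-16.4, E=-14.4, F=-17.2
Highest average = -12.2 → B.
Column bests: Recession=-11, Flat=-9, Growth=-11, Boom=-8, Surge=-13.
A regrets: 11, 12, 7, 8, 0 → max 12
B regrets: 0, 4, 0, 2, 3 → max 4
C regrets: 6, 7, 9, 0, 6 → max 9
D regrets: 3, 0, 10, 8, 9 → max 10
E regrets: 11, 0, 1, 5, 3 → max 11
F regrets: 5, 13, 4, 3, 9 → max 13
Smallest max regret = 4 → B.

laplace → B; minimax regret → B (agree)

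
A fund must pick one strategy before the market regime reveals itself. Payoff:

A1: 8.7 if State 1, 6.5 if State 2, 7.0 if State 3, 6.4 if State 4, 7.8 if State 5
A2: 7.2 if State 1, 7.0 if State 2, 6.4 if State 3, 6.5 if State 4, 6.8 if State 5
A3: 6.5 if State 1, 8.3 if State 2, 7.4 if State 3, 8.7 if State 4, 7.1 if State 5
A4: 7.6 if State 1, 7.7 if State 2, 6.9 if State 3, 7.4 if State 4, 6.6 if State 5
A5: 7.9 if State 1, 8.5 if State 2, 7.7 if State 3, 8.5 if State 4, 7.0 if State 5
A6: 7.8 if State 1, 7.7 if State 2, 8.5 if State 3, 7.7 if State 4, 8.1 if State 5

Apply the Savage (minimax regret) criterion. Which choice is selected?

Column bests: State 1=8.7, State 2=8.5, State 3=8.5, State 4=8.7, State 5=8.1.
A1 regrets: 0.0, 2.0, 1.5, 2.3, 0.3 → max 2.3
A2 regrets: 1.5, 1.5, 2.1, 2.2, 1.3 → max 2.2
A3 regrets: 2.2, 0.2, 1.1, 0.0, 1.0 → max 2.2
A4 regrets: 1.1, 0.8, 1.6, 1.3, 1.5 → max 1.6
A5 regrets: 0.8, 0.0, 0.8, 0.2, 1.1 → max 1.1
A6 regrets: 0.9, 0.8, 0.0, 1.0, 0.0 → max 1.0
Smallest max regret = 1.0 → A6.

A6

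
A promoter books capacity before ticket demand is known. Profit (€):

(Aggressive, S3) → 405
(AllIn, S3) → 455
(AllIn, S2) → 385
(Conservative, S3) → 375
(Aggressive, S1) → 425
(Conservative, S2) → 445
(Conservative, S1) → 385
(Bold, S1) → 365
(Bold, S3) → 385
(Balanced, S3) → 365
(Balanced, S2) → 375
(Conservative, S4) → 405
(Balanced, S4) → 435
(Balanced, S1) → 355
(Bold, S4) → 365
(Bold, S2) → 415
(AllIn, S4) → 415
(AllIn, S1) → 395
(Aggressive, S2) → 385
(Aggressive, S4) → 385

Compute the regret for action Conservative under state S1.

Best payoff under S1 is 425.
Regret = 425 − 385 = 40.

40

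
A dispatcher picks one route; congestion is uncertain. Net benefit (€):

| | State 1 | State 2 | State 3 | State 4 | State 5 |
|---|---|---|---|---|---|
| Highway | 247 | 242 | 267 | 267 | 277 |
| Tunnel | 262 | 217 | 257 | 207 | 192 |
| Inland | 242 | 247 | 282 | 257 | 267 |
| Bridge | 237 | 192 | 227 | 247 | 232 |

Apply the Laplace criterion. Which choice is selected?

Row averages: Highway=260, Tunnel=227, Inland=259, Bridge=227
Highest average = 260 → Highway.

Highway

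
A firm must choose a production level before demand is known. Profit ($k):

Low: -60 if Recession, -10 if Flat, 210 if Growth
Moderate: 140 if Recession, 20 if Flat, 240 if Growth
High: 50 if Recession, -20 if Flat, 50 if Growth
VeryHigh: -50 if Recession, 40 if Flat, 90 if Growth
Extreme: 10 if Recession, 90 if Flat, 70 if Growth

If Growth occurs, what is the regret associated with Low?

Best payoff under Growth is 240.
Regret = 240 − 210 = 30.

30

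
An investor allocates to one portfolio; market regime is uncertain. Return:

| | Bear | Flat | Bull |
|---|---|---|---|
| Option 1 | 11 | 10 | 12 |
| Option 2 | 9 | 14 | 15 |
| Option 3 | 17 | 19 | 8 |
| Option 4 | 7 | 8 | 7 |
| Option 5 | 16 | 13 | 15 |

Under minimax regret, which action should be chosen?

Option 5

Column bests: Bear=17, Flat=19, Bull=15.
Option 1 regrets: 6, 9, 3 → max 9
Option 2 regrets: 8, 5, 0 → max 8
Option 3 regrets: 0, 0, 7 → max 7
Option 4 regrets: 10, 11, 8 → max 11
Option 5 regrets: 1, 6, 0 → max 6
Smallest max regret = 6 → Option 5.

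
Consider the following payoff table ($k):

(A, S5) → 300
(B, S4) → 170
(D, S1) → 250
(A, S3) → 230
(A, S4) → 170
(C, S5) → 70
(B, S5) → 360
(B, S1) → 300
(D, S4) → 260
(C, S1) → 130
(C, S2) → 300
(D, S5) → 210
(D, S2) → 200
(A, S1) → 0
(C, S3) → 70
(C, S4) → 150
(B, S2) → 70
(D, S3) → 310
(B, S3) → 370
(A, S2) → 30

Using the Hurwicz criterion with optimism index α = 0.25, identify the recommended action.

D

A: 0.25·300 + 0.75·0 = 75
B: 0.25·370 + 0.75·70 = 145
C: 0.25·300 + 0.75·70 = 127.5
D: 0.25·310 + 0.75·200 = 227.5
Highest Hurwicz score = 227.5 → D.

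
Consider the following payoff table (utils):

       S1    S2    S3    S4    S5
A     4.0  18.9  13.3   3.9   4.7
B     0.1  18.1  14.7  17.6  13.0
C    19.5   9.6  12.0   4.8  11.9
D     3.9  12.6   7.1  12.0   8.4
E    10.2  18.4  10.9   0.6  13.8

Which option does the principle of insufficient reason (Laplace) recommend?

Row averages: A=8.96, B=12.7, C=11.56, D=8.8, E=10.78
Highest average = 12.7 → B.

B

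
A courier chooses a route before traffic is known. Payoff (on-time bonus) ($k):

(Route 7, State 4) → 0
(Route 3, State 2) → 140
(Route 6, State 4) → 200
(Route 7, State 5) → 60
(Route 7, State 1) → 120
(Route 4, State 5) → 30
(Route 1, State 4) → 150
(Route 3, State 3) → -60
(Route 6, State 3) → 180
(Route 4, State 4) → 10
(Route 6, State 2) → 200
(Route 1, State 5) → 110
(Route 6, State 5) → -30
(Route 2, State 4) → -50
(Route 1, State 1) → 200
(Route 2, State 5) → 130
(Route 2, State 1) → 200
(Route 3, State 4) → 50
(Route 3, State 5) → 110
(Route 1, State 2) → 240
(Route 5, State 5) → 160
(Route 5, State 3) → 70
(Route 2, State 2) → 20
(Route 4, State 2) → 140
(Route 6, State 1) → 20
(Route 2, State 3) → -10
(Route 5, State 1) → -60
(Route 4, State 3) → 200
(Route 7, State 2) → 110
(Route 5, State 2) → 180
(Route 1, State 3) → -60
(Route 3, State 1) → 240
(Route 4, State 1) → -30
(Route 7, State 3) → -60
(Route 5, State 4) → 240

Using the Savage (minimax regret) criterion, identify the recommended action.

Column bests: State 1=240, State 2=240, State 3=200, State 4=240, State 5=160.
Route 1 regrets: 40, 0, 260, 90, 50 → max 260
Route 2 regrets: 40, 220, 210, 290, 30 → max 290
Route 3 regrets: 0, 100, 260, 190, 50 → max 260
Route 4 regrets: 270, 100, 0, 230, 130 → max 270
Route 5 regrets: 300, 60, 130, 0, 0 → max 300
Route 6 regrets: 220, 40, 20, 40, 190 → max 220
Route 7 regrets: 120, 130, 260, 240, 100 → max 260
Smallest max regret = 220 → Route 6.

Route 6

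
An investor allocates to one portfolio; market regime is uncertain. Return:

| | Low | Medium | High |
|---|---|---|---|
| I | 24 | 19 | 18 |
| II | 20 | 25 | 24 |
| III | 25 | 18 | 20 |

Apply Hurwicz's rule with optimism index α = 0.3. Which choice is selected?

I: 0.3·24 + 0.7·18 = 19.8
II: 0.3·25 + 0.7·20 = 21.5
III: 0.3·25 + 0.7·18 = 20.1
Highest Hurwicz score = 21.5 → II.

II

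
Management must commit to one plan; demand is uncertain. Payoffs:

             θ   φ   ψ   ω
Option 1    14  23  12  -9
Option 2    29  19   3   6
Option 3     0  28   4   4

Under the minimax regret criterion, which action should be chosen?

Option 2

Column bests: θ=29, φ=28, ψ=12, ω=6.
Option 1 regrets: 15, 5, 0, 15 → max 15
Option 2 regrets: 0, 9, 9, 0 → max 9
Option 3 regrets: 29, 0, 8, 2 → max 29
Smallest max regret = 9 → Option 2.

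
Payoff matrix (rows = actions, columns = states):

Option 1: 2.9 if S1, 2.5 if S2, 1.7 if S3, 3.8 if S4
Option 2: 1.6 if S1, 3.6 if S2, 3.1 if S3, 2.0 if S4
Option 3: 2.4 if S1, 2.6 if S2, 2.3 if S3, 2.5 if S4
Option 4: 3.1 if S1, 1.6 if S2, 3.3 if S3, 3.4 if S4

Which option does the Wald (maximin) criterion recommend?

Option 3

Row minima: Option 1=1.7, Option 2=1.6, Option 3=2.3, Option 4=1.6
Best worst-case = 2.3 → Option 3.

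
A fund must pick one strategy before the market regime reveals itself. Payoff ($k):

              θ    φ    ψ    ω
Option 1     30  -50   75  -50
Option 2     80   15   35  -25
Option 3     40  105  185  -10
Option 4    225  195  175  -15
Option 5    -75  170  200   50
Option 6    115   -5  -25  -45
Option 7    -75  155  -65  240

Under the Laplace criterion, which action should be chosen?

Row averages: Option 1=1.25, Option 2=26.25, Option 3=80, Option 4=145, Option 5=86.25, Option 6=10, Option 7=63.75
Highest average = 145 → Option 4.

Option 4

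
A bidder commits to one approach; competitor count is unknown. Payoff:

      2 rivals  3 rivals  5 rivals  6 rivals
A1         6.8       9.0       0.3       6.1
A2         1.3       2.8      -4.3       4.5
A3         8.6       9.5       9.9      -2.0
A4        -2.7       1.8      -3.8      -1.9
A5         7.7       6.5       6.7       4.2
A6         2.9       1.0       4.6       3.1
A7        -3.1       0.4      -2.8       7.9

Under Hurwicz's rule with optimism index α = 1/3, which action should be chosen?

A5

A1: 1/3·9.0 + 2/3·0.3 = 3.2
A2: 1/3·4.5 + 2/3·(-4.3) = -41/30
A3: 1/3·9.9 + 2/3·(-2.0) = 59/30
A4: 1/3·1.8 + 2/3·(-3.8) = -29/15
A5: 1/3·7.7 + 2/3·4.2 = 161/30
A6: 1/3·4.6 + 2/3·1.0 = 2.2
A7: 1/3·7.9 + 2/3·(-3.1) = 17/30
Highest Hurwicz score = 161/30 → A5.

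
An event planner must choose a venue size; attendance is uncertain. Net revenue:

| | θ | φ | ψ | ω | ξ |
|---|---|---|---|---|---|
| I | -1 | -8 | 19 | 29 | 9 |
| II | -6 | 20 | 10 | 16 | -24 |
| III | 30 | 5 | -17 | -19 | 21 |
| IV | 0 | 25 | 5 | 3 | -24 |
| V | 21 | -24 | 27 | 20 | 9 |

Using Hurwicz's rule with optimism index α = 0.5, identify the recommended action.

I

I: 0.5·29 + 0.5·(-8) = 10.5
II: 0.5·20 + 0.5·(-24) = -2
III: 0.5·30 + 0.5·(-19) = 5.5
IV: 0.5·25 + 0.5·(-24) = 0.5
V: 0.5·27 + 0.5·(-24) = 1.5
Highest Hurwicz score = 10.5 → I.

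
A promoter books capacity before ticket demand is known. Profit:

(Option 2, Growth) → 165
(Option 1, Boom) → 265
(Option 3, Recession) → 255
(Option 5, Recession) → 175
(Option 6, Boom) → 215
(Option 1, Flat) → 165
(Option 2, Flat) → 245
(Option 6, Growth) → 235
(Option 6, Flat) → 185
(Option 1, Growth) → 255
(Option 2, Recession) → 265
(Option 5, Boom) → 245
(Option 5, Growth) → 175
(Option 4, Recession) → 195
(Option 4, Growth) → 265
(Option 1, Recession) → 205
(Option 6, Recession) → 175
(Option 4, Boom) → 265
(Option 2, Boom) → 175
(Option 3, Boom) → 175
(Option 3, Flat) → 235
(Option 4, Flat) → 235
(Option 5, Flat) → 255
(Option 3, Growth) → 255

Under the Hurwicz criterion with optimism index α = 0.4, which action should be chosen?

Option 1: 0.4·265 + 0.6·165 = 205
Option 2: 0.4·265 + 0.6·165 = 205
Option 3: 0.4·255 + 0.6·175 = 207
Option 4: 0.4·265 + 0.6·195 = 223
Option 5: 0.4·255 + 0.6·175 = 207
Option 6: 0.4·235 + 0.6·175 = 199
Highest Hurwicz score = 223 → Option 4.

Option 4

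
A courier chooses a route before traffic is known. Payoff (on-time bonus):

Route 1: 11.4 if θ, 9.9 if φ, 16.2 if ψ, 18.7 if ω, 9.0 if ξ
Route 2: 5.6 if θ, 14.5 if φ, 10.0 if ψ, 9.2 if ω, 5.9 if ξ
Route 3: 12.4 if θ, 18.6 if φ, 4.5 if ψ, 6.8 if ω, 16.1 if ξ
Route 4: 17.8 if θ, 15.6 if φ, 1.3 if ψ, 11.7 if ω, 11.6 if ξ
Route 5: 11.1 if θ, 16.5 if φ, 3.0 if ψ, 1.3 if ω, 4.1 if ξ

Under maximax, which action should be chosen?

Route 1

Row maxima: Route 1=18.7, Route 2=14.5, Route 3=18.6, Route 4=17.8, Route 5=16.5
Best best-case = 18.7 → Route 1.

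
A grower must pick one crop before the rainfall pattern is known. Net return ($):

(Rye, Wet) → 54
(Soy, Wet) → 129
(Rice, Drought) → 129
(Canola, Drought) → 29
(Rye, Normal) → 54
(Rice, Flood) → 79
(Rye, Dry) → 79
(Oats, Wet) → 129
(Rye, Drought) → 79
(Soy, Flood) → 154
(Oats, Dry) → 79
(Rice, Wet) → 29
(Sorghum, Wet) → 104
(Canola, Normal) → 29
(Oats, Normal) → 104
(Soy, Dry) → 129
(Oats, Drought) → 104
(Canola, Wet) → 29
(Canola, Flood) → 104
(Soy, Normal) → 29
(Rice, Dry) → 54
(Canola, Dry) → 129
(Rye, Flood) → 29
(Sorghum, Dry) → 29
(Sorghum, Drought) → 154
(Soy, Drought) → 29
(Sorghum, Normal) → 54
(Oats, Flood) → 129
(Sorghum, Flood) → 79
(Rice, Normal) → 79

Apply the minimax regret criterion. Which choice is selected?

Oats

Column bests: Drought=154, Dry=129, Normal=104, Wet=129, Flood=154.
Rye regrets: 75, 50, 50, 75, 125 → max 125
Rice regrets: 25, 75, 25, 100, 75 → max 100
Oats regrets: 50, 50, 0, 0, 25 → max 50
Canola regrets: 125, 0, 75, 100, 50 → max 125
Soy regrets: 125, 0, 75, 0, 0 → max 125
Sorghum regrets: 0, 100, 50, 25, 75 → max 100
Smallest max regret = 50 → Oats.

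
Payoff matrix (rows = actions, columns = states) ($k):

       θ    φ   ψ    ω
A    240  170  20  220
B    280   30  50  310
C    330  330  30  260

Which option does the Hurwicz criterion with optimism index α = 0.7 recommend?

C

A: 0.7·240 + 0.3·20 = 174
B: 0.7·310 + 0.3·30 = 226
C: 0.7·330 + 0.3·30 = 240
Highest Hurwicz score = 240 → C.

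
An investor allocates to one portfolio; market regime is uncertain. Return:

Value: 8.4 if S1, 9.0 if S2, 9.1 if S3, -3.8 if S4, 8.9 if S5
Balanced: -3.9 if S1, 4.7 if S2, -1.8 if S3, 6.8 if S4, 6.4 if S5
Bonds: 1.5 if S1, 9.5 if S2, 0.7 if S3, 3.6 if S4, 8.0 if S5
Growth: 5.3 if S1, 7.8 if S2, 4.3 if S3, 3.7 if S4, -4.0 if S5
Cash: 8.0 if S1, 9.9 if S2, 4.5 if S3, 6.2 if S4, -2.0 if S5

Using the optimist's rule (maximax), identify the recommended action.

Row maxima: Value=9.1, Balanced=6.8, Bonds=9.5, Growth=7.8, Cash=9.9
Best best-case = 9.9 → Cash.

Cash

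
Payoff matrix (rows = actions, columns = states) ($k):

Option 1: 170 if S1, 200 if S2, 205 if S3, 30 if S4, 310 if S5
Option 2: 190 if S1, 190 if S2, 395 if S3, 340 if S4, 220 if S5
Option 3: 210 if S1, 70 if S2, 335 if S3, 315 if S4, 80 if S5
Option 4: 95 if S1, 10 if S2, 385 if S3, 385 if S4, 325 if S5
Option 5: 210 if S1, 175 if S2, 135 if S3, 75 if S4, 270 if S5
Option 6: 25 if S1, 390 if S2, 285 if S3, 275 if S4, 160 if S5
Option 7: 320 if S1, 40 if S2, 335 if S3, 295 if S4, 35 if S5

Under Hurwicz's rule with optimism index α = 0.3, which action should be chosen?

Option 2

Option 1: 0.3·310 + 0.7·30 = 114
Option 2: 0.3·395 + 0.7·190 = 251.5
Option 3: 0.3·335 + 0.7·70 = 149.5
Option 4: 0.3·385 + 0.7·10 = 122.5
Option 5: 0.3·270 + 0.7·75 = 133.5
Option 6: 0.3·390 + 0.7·25 = 134.5
Option 7: 0.3·335 + 0.7·35 = 125
Highest Hurwicz score = 251.5 → Option 2.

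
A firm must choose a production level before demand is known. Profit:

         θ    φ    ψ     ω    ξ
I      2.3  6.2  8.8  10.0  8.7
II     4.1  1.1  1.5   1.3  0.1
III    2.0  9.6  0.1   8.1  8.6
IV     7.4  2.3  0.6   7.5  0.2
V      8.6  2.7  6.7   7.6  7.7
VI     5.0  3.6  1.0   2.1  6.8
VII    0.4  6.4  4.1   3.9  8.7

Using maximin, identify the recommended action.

V

Row minima: I=2.3, II=0.1, III=0.1, IV=0.2, V=2.7, VI=1.0, VII=0.4
Best worst-case = 2.7 → V.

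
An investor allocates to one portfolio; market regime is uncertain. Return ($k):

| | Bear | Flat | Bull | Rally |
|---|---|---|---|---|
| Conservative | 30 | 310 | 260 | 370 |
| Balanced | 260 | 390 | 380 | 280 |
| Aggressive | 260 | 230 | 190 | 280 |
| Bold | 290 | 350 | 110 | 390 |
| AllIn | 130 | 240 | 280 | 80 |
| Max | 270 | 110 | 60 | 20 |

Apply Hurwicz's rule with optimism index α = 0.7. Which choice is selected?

Conservative: 0.7·370 + 0.3·30 = 268
Balanced: 0.7·390 + 0.3·260 = 351
Aggressive: 0.7·280 + 0.3·190 = 253
Bold: 0.7·390 + 0.3·110 = 306
AllIn: 0.7·280 + 0.3·80 = 220
Max: 0.7·270 + 0.3·20 = 195
Highest Hurwicz score = 351 → Balanced.

Balanced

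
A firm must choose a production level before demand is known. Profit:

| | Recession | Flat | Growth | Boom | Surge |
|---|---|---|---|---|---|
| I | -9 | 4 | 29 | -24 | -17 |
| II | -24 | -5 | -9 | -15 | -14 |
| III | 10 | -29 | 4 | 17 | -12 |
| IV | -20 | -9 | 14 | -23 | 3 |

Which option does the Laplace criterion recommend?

Row averages: I=-3.4, II=-13.4, III=-2, IV=-7
Highest average = -2 → III.

III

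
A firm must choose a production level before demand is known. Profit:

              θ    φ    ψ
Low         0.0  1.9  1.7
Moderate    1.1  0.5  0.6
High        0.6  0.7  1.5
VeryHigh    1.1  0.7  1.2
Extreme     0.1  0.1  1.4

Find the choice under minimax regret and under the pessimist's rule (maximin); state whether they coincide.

minimax regret → Low; maximin → VeryHigh (disagree)

Column bests: θ=1.1, φ=1.9, ψ=1.7.
Low regrets: 1.1, 0.0, 0.0 → max 1.1
Moderate regrets: 0.0, 1.4, 1.1 → max 1.4
High regrets: 0.5, 1.2, 0.2 → max 1.2
VeryHigh regrets: 0.0, 1.2, 0.5 → max 1.2
Extreme regrets: 1.0, 1.8, 0.3 → max 1.8
Smallest max regret = 1.1 → Low.
Row minima: Low=0.0, Moderate=0.5, High=0.6, VeryHigh=0.7, Extreme=0.1
Best worst-case = 0.7 → VeryHigh.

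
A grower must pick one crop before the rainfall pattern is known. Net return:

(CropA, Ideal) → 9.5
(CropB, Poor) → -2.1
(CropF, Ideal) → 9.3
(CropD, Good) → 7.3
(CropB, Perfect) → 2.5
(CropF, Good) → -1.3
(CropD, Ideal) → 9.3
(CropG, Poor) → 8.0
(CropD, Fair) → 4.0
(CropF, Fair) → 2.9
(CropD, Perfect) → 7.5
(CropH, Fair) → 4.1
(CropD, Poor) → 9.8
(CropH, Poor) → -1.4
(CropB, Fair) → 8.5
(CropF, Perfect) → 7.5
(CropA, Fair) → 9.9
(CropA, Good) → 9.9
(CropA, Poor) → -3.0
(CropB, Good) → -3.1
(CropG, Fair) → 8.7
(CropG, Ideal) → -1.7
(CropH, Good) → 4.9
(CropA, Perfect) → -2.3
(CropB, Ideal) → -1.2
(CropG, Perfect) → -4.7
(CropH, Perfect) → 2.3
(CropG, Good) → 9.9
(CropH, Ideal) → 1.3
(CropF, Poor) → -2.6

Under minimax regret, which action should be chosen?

Column bests: Poor=9.8, Fair=9.9, Good=9.9, Ideal=9.5, Perfect=7.5.
CropB regrets: 11.9, 1.4, 13.0, 10.7, 5.0 → max 13.0
CropH regrets: 11.2, 5.8, 5.0, 8.2, 5.2 → max 11.2
CropD regrets: 0.0, 5.9, 2.6, 0.2, 0.0 → max 5.9
CropF regrets: 12.4, 7.0, 11.2, 0.2, 0.0 → max 12.4
CropG regrets: 1.8, 1.2, 0.0, 11.2, 12.2 → max 12.2
CropA regrets: 12.8, 0.0, 0.0, 0.0, 9.8 → max 12.8
Smallest max regret = 5.9 → CropD.

CropD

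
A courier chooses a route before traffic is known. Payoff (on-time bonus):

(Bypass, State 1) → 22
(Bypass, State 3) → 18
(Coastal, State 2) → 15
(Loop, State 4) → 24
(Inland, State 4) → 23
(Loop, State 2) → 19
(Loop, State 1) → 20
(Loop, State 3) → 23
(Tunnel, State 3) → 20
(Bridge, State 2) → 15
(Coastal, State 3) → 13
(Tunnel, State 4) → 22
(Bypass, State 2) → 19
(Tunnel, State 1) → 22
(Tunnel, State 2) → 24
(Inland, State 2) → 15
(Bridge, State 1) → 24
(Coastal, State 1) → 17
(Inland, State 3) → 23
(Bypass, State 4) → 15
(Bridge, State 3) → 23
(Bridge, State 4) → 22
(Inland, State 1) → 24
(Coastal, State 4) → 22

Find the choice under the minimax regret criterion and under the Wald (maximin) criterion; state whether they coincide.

minimax regret → Tunnel; maximin → Tunnel (agree)

Column bests: State 1=24, State 2=24, State 3=23, State 4=24.
Bypass regrets: 2, 5, 5, 9 → max 9
Inland regrets: 0, 9, 0, 1 → max 9
Bridge regrets: 0, 9, 0, 2 → max 9
Loop regrets: 4, 5, 0, 0 → max 5
Coastal regrets: 7, 9, 10, 2 → max 10
Tunnel regrets: 2, 0, 3, 2 → max 3
Smallest max regret = 3 → Tunnel.
Row minima: Bypass=15, Inland=15, Bridge=15, Loop=19, Coastal=13, Tunnel=20
Best worst-case = 20 → Tunnel.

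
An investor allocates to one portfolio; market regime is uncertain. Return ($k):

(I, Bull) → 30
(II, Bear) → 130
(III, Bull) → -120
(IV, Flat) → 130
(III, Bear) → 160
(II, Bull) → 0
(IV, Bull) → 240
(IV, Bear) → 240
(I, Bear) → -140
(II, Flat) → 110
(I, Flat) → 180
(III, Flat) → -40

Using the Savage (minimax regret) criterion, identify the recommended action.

Column bests: Bear=240, Flat=180, Bull=240.
I regrets: 380, 0, 210 → max 380
II regrets: 110, 70, 240 → max 240
III regrets: 80, 220, 360 → max 360
IV regrets: 0, 50, 0 → max 50
Smallest max regret = 50 → IV.

IV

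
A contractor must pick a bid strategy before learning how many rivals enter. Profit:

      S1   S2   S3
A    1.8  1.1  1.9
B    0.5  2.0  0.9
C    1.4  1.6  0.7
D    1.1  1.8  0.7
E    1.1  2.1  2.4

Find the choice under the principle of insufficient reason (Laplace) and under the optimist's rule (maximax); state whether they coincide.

laplace → E; maximax → E (agree)

Row averages: A=1.6, B=17/15, C=37/30, D=1.2, E=28/15
Highest average = 28/15 → E.
Row maxima: A=1.9, B=2.0, C=1.6, D=1.8, E=2.4
Best best-case = 2.4 → E.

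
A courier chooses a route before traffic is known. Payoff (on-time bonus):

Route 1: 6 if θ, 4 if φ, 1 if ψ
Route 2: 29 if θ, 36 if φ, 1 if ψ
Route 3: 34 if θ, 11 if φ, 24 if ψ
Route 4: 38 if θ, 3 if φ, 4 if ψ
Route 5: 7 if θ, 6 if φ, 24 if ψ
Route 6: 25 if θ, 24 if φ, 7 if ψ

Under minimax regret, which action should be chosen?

Route 6

Column bests: θ=38, φ=36, ψ=24.
Route 1 regrets: 32, 32, 23 → max 32
Route 2 regrets: 9, 0, 23 → max 23
Route 3 regrets: 4, 25, 0 → max 25
Route 4 regrets: 0, 33, 20 → max 33
Route 5 regrets: 31, 30, 0 → max 31
Route 6 regrets: 13, 12, 17 → max 17
Smallest max regret = 17 → Route 6.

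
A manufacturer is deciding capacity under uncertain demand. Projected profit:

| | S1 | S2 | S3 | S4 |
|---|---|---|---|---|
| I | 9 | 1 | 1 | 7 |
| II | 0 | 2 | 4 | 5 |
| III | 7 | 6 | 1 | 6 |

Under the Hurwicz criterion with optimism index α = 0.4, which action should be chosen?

I: 0.4·9 + 0.6·1 = 4.2
II: 0.4·5 + 0.6·0 = 2
III: 0.4·7 + 0.6·1 = 3.4
Highest Hurwicz score = 4.2 → I.

I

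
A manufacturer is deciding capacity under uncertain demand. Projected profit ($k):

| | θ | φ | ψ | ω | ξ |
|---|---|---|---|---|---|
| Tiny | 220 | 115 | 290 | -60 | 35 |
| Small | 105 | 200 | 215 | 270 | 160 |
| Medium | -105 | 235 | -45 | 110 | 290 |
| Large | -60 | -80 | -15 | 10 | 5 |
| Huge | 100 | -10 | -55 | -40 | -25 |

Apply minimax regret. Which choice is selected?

Small

Column bests: θ=220, φ=235, ψ=290, ω=270, ξ=290.
Tiny regrets: 0, 120, 0, 330, 255 → max 330
Small regrets: 115, 35, 75, 0, 130 → max 130
Medium regrets: 325, 0, 335, 160, 0 → max 335
Large regrets: 280, 315, 305, 260, 285 → max 315
Huge regrets: 120, 245, 345, 310, 315 → max 345
Smallest max regret = 130 → Small.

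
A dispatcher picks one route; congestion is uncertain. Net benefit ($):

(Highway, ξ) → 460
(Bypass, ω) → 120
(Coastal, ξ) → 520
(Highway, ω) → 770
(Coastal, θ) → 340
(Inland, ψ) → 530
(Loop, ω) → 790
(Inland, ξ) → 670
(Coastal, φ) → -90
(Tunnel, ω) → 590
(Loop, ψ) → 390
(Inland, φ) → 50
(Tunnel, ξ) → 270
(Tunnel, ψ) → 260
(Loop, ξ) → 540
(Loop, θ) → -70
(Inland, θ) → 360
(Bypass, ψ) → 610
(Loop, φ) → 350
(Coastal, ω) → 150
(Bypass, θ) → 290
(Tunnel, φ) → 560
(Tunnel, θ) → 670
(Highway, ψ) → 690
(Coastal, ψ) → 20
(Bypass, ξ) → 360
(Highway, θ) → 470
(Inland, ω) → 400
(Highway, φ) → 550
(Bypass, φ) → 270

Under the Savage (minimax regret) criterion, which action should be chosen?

Highway

Column bests: θ=670, φ=560, ψ=690, ω=790, ξ=670.
Inland regrets: 310, 510, 160, 390, 0 → max 510
Bypass regrets: 380, 290, 80, 670, 310 → max 670
Coastal regrets: 330, 650, 670, 640, 150 → max 670
Loop regrets: 740, 210, 300, 0, 130 → max 740
Highway regrets: 200, 10, 0, 20, 210 → max 210
Tunnel regrets: 0, 0, 430, 200, 400 → max 430
Smallest max regret = 210 → Highway.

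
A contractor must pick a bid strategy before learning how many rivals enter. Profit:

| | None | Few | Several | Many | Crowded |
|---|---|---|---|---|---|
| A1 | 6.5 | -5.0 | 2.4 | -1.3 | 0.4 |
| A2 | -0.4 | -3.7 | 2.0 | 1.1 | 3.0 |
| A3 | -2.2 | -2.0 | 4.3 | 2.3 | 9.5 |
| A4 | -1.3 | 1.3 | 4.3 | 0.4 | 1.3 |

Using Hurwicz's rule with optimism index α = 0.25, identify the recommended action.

A1: 0.25·6.5 + 0.75·(-5.0) = -2.125
A2: 0.25·3.0 + 0.75·(-3.7) = -2.025
A3: 0.25·9.5 + 0.75·(-2.2) = 0.725
A4: 0.25·4.3 + 0.75·(-1.3) = 0.1
Highest Hurwicz score = 0.725 → A3.

A3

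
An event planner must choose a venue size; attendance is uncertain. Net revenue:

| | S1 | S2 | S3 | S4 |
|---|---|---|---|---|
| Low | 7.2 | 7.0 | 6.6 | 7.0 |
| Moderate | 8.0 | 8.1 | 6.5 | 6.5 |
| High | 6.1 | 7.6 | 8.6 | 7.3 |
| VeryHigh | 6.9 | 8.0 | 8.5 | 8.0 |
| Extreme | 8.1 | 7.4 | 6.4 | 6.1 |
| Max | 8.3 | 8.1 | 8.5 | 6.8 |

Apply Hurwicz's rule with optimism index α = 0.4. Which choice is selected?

VeryHigh

Low: 0.4·7.2 + 0.6·6.6 = 6.84
Moderate: 0.4·8.1 + 0.6·6.5 = 7.14
High: 0.4·8.6 + 0.6·6.1 = 7.1
VeryHigh: 0.4·8.5 + 0.6·6.9 = 7.54
Extreme: 0.4·8.1 + 0.6·6.1 = 6.9
Max: 0.4·8.5 + 0.6·6.8 = 7.48
Highest Hurwicz score = 7.54 → VeryHigh.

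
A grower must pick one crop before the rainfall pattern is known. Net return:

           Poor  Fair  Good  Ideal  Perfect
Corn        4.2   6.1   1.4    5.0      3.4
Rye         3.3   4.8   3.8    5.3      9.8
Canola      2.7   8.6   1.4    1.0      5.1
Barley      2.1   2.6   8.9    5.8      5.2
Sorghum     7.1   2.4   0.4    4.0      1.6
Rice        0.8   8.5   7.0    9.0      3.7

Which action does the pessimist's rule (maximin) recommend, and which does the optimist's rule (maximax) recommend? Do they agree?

maximin → Rye; maximax → Rye (agree)

Row minima: Corn=1.4, Rye=3.3, Canola=1.0, Barley=2.1, Sorghum=0.4, Rice=0.8
Best worst-case = 3.3 → Rye.
Row maxima: Corn=6.1, Rye=9.8, Canola=8.6, Barley=8.9, Sorghum=7.1, Rice=9.0
Best best-case = 9.8 → Rye.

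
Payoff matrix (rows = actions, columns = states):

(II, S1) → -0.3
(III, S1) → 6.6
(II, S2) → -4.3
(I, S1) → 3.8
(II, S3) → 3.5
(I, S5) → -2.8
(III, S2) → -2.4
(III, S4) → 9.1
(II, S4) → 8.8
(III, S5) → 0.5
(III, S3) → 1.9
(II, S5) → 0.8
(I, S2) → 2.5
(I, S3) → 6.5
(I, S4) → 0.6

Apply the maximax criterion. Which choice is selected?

Row maxima: I=6.5, II=8.8, III=9.1
Best best-case = 9.1 → III.

III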